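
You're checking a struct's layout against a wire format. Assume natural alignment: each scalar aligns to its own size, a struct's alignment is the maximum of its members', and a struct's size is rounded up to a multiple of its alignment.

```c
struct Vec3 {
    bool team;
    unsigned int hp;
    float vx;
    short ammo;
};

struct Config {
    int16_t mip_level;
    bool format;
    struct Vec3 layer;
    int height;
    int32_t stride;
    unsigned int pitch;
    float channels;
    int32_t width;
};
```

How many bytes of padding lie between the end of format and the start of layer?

1

Vec3: @0: team [1B, align 1] → 1; +3 pad (align 4); @4: hp [4B, align 4] → 8; @8: vx [4B, align 4] → 12; @12: ammo [2B, align 2] → 14; +2 tail pad (align 4); size 16, align 4
@0: mip_level [2B, align 2] → 2
@2: format [1B, align 1] → 3
+1 pad (align 4)
@4: layer [16B, align 4] → 20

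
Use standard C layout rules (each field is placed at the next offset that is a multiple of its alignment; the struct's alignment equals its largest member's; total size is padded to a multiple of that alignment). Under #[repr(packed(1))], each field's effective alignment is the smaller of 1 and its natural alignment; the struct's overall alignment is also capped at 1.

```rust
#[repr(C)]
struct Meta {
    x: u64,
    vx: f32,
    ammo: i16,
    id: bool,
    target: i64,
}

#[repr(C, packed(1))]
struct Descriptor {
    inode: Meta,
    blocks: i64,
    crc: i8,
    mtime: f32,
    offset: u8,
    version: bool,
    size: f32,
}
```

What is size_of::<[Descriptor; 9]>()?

Meta: 0..8  x  (8B, 8-aligned); 8..12  vx  (4B, 4-aligned); 12..14  ammo  (2B, 2-aligned); 14..15  id  (1B, 1-aligned); 15..16  -- padding (1B); 16..24  target  (8B, 8-aligned); sizeof = 24, alignof = 8
0..24  inode  (24B, 1-aligned)
24..32  blocks  (8B, 1-aligned)
32..33  crc  (1B, 1-aligned)
33..37  mtime  (4B, 1-aligned)
37..38  offset  (1B, 1-aligned)
38..39  version  (1B, 1-aligned)
39..43  size  (4B, 1-aligned)
sizeof = 43, alignof = 1
array of 9: 9 × 43 = 387

387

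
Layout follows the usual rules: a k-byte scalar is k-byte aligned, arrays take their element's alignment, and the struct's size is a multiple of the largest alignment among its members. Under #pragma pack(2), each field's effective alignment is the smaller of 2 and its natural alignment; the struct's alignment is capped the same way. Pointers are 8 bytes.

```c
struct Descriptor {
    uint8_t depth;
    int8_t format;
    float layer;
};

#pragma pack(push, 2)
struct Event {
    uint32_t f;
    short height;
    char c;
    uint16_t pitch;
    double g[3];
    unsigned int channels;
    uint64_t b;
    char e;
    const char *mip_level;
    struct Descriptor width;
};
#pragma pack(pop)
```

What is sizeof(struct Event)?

64 bytes

Descriptor: 0..1  depth  (1B, 1-aligned); 1..2  format  (1B, 1-aligned); 2..4  -- padding (2B); 4..8  layer  (4B, 4-aligned); sizeof = 8, alignof = 4
0..4  f  (4B, 2-aligned)
4..6  height  (2B, 2-aligned)
6..7  c  (1B, 1-aligned)
7..8  -- padding (1B)
8..10  pitch  (2B, 2-aligned)
10..34  g  (24B, 2-aligned)
34..38  channels  (4B, 2-aligned)
38..46  b  (8B, 2-aligned)
46..47  e  (1B, 1-aligned)
47..48  -- padding (1B)
48..56  mip_level  (8B, 2-aligned)
56..64  width  (8B, 2-aligned)
sizeof = 64, alignof = 2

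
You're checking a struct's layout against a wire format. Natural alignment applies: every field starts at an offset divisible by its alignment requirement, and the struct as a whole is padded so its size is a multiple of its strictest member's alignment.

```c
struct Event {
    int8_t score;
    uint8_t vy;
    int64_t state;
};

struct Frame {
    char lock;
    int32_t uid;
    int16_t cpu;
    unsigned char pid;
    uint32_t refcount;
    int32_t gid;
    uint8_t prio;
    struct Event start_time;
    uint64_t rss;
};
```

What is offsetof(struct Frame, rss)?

40

Event: 0..1  score  (1B, 1-aligned); 1..2  vy  (1B, 1-aligned); 2..8  -- padding (6B); 8..16  state  (8B, 8-aligned); sizeof = 16, alignof = 8
0..1  lock  (1B, 1-aligned)
1..4  -- padding (3B)
4..8  uid  (4B, 4-aligned)
8..10  cpu  (2B, 2-aligned)
10..11  pid  (1B, 1-aligned)
11..12  -- padding (1B)
12..16  refcount  (4B, 4-aligned)
16..20  gid  (4B, 4-aligned)
20..21  prio  (1B, 1-aligned)
21..24  -- padding (3B)
24..40  start_time  (16B, 8-aligned)
40..48  rss  (8B, 8-aligned)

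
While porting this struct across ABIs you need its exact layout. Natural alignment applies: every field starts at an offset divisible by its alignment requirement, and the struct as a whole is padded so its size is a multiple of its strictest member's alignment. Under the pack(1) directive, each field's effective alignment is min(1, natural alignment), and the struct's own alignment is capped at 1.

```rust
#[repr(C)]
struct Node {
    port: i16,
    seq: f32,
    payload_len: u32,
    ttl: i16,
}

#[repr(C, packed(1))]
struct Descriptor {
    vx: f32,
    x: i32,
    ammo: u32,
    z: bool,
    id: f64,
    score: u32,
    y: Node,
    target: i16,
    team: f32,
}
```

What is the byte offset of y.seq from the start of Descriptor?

29

Node: 0..2  port  (2B, 2-aligned); 2..4  -- padding (2B); 4..8  seq  (4B, 4-aligned); 8..12  payload_len  (4B, 4-aligned); 12..14  ttl  (2B, 2-aligned); 14..16  -- tail padding (2B); sizeof = 16, alignof = 4
0..4  vx  (4B, 1-aligned)
4..8  x  (4B, 1-aligned)
8..12  ammo  (4B, 1-aligned)
12..13  z  (1B, 1-aligned)
13..21  id  (8B, 1-aligned)
21..25  score  (4B, 1-aligned)
25..41  y  (16B, 1-aligned)
within Node: seq at 4
25 + 4 = 29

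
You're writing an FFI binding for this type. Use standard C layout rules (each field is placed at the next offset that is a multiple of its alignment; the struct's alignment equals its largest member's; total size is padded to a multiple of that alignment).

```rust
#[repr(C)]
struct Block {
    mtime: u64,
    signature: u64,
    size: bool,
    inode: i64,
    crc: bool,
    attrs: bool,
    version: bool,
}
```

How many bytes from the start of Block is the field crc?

mtime at 0 (size 8, align 8) → ends 8
signature at 8 (size 8, align 8) → ends 16
size at 16 (size 1, align 1) → ends 17
pad 7 to align 8 for inode
inode at 24 (size 8, align 8) → ends 32
crc at 32 (size 1, align 1) → ends 33

32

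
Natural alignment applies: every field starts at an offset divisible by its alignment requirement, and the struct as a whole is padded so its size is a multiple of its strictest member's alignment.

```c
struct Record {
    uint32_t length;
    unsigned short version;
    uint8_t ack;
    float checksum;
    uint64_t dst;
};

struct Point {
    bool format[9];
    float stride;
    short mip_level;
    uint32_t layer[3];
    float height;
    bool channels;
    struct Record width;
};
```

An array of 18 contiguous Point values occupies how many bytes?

1152

Record: 0..4  length  (4B, 4-aligned); 4..6  version  (2B, 2-aligned); 6..7  ack  (1B, 1-aligned); 7..8  -- padding (1B); 8..12  checksum  (4B, 4-aligned); 12..16  -- padding (4B); 16..24  dst  (8B, 8-aligned); sizeof = 24, alignof = 8
0..9  format  (9B, 1-aligned)
9..12  -- padding (3B)
12..16  stride  (4B, 4-aligned)
16..18  mip_level  (2B, 2-aligned)
18..20  -- padding (2B)
20..32  layer  (12B, 4-aligned)
32..36  height  (4B, 4-aligned)
36..37  channels  (1B, 1-aligned)
37..40  -- padding (3B)
40..64  width  (24B, 8-aligned)
sizeof = 64, alignof = 8
array of 18: 18 × 64 = 1152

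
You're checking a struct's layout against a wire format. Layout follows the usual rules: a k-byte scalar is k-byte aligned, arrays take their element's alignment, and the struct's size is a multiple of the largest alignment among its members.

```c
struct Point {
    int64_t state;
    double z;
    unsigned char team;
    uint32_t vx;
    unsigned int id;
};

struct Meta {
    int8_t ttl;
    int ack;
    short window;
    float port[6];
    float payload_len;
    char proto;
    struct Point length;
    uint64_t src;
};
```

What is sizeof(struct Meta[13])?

Point: @0: state [8B, align 8] → 8; @8: z [8B, align 8] → 16; @16: team [1B, align 1] → 17; +3 pad (align 4); @20: vx [4B, align 4] → 24; @24: id [4B, align 4] → 28; +4 tail pad (align 8); size 32, align 8
@0: ttl [1B, align 1] → 1
+3 pad (align 4)
@4: ack [4B, align 4] → 8
@8: window [2B, align 2] → 10
+2 pad (align 4)
@12: port [24B, align 4] → 36
@36: payload_len [4B, align 4] → 40
@40: proto [1B, align 1] → 41
+7 pad (align 8)
@48: length [32B, align 8] → 80
@80: src [8B, align 8] → 88
size 88, align 8
array of 13: 13 × 88 = 1144

1144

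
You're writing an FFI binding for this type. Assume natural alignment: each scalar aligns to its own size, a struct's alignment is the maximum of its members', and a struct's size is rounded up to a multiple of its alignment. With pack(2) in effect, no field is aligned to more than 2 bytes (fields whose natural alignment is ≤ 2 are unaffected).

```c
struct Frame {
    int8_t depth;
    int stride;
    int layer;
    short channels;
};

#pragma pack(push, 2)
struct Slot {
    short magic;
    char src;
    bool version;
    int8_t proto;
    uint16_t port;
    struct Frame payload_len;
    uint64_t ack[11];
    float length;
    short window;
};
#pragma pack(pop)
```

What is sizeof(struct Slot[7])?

826

Frame: @0: depth [1B, align 1] → 1; +3 pad (align 4); @4: stride [4B, align 4] → 8; @8: layer [4B, align 4] → 12; @12: channels [2B, align 2] → 14; +2 tail pad (align 4); size 16, align 4
@0: magic [2B, align 2] → 2
@2: src [1B, align 1] → 3
@3: version [1B, align 1] → 4
@4: proto [1B, align 1] → 5
+1 pad (align 2)
@6: port [2B, align 2] → 8
@8: payload_len [16B, align 2] → 24
@24: ack [88B, align 2] → 112
@112: length [4B, align 2] → 116
@116: window [2B, align 2] → 118
size 118, align 2
array of 7: 7 × 118 = 826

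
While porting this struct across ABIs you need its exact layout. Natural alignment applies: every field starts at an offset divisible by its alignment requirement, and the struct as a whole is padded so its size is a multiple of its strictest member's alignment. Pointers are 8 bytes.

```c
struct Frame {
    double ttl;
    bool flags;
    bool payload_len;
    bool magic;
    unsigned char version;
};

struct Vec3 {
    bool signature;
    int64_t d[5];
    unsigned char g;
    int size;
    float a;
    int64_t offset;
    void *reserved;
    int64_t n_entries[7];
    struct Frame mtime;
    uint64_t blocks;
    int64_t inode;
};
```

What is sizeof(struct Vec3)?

168

Frame: 0..8  ttl  (8B, 8-aligned); 8..9  flags  (1B, 1-aligned); 9..10  payload_len  (1B, 1-aligned); 10..11  magic  (1B, 1-aligned); 11..12  version  (1B, 1-aligned); 12..16  -- tail padding (4B); sizeof = 16, alignof = 8
0..1  signature  (1B, 1-aligned)
1..8  -- padding (7B)
8..48  d  (40B, 8-aligned)
48..49  g  (1B, 1-aligned)
49..52  -- padding (3B)
52..56  size  (4B, 4-aligned)
56..60  a  (4B, 4-aligned)
60..64  -- padding (4B)
64..72  offset  (8B, 8-aligned)
72..80  reserved  (8B, 8-aligned)
80..136  n_entries  (56B, 8-aligned)
136..152  mtime  (16B, 8-aligned)
152..160  blocks  (8B, 8-aligned)
160..168  inode  (8B, 8-aligned)
sizeof = 168, alignof = 8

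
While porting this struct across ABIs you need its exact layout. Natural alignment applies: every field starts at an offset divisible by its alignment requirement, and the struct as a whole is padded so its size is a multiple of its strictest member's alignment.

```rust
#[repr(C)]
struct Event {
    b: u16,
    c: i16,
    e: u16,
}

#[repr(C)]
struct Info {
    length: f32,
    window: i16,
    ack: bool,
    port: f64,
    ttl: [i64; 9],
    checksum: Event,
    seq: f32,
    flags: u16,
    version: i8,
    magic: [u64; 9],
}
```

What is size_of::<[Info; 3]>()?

Event: 0..2  b  (2B, 2-aligned); 2..4  c  (2B, 2-aligned); 4..6  e  (2B, 2-aligned); sizeof = 6, alignof = 2
0..4  length  (4B, 4-aligned)
4..6  window  (2B, 2-aligned)
6..7  ack  (1B, 1-aligned)
7..8  -- padding (1B)
8..16  port  (8B, 8-aligned)
16..88  ttl  (72B, 8-aligned)
88..94  checksum  (6B, 2-aligned)
94..96  -- padding (2B)
96..100  seq  (4B, 4-aligned)
100..102  flags  (2B, 2-aligned)
102..103  version  (1B, 1-aligned)
103..104  -- padding (1B)
104..176  magic  (72B, 8-aligned)
sizeof = 176, alignof = 8
array of 3: 3 × 176 = 528

528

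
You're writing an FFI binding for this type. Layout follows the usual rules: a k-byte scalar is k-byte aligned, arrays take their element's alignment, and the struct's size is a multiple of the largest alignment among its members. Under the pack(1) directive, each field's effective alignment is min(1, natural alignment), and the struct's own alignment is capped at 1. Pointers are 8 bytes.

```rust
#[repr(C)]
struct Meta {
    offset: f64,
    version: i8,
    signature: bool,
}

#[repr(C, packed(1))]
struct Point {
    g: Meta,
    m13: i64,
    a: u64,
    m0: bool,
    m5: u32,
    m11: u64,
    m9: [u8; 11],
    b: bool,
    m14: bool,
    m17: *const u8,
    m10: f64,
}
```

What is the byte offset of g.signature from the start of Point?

9

Meta: offset at 0 (size 8, align 8) → ends 8; version at 8 (size 1, align 1) → ends 9; signature at 9 (size 1, align 1) → ends 10; tail pad 6 to reach multiple of 8; total 16 bytes, alignment 8
g at 0 (size 16, align 1) → ends 16
within Meta: signature at 9
0 + 9 = 9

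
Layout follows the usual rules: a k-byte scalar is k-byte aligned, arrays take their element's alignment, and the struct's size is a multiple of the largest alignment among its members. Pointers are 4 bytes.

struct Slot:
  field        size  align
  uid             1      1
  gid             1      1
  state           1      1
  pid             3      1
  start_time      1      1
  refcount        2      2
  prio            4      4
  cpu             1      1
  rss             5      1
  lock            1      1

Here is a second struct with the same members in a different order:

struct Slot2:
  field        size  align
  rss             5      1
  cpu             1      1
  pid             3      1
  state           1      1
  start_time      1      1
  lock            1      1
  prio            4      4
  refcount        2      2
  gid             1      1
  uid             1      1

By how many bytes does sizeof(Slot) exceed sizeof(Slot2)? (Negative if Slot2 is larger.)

@0: uid [1B, align 1] → 1
@1: gid [1B, align 1] → 2
@2: state [1B, align 1] → 3
@3: pid [3B, align 1] → 6
@6: start_time [1B, align 1] → 7
+1 pad (align 2)
@8: refcount [2B, align 2] → 10
+2 pad (align 4)
@12: prio [4B, align 4] → 16
@16: cpu [1B, align 1] → 17
@17: rss [5B, align 1] → 22
@22: lock [1B, align 1] → 23
+1 tail pad (align 4)
size 24, align 4
— Slot2 —
@0: rss [5B, align 1] → 5
@5: cpu [1B, align 1] → 6
@6: pid [3B, align 1] → 9
@9: state [1B, align 1] → 10
@10: start_time [1B, align 1] → 11
@11: lock [1B, align 1] → 12
@12: prio [4B, align 4] → 16
@16: refcount [2B, align 2] → 18
@18: gid [1B, align 1] → 19
@19: uid [1B, align 1] → 20
size 20, align 4
24 − 20 = 4

4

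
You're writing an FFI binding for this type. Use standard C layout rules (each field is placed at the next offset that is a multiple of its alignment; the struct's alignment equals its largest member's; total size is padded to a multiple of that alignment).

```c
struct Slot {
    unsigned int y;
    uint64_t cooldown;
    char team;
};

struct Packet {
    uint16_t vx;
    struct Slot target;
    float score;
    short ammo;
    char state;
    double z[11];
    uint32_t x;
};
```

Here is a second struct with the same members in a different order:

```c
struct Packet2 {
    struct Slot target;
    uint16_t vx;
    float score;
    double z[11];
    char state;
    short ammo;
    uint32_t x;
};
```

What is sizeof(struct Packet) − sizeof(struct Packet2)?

8

Slot: y at 0 (size 4, align 4) → ends 4; pad 4 to align 8 for cooldown; cooldown at 8 (size 8, align 8) → ends 16; team at 16 (size 1, align 1) → ends 17; tail pad 7 to reach multiple of 8; total 24 bytes, alignment 8
vx at 0 (size 2, align 2) → ends 2
pad 6 to align 8 for target
target at 8 (size 24, align 8) → ends 32
score at 32 (size 4, align 4) → ends 36
ammo at 36 (size 2, align 2) → ends 38
state at 38 (size 1, align 1) → ends 39
pad 1 to align 8 for z
z at 40 (size 88, align 8) → ends 128
x at 128 (size 4, align 4) → ends 132
tail pad 4 to reach multiple of 8
total 136 bytes, alignment 8
— Packet2 —
target at 0 (size 24, align 8) → ends 24
vx at 24 (size 2, align 2) → ends 26
pad 2 to align 4 for score
score at 28 (size 4, align 4) → ends 32
z at 32 (size 88, align 8) → ends 120
state at 120 (size 1, align 1) → ends 121
pad 1 to align 2 for ammo
ammo at 122 (size 2, align 2) → ends 124
x at 124 (size 4, align 4) → ends 128
total 128 bytes, alignment 8
136 − 128 = 8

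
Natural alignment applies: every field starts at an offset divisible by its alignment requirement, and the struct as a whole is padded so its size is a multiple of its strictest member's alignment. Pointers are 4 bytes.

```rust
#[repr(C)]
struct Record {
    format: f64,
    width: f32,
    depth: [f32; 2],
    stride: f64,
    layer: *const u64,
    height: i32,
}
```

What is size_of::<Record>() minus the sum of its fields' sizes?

@0: format [8B, align 8] → 8
@8: width [4B, align 4] → 12
@12: depth [8B, align 4] → 20
+4 pad (align 8)
@24: stride [8B, align 8] → 32
@32: layer [4B, align 4] → 36
@36: height [4B, align 4] → 40
size 40, align 8
data bytes 36, size 40 → padding 4

4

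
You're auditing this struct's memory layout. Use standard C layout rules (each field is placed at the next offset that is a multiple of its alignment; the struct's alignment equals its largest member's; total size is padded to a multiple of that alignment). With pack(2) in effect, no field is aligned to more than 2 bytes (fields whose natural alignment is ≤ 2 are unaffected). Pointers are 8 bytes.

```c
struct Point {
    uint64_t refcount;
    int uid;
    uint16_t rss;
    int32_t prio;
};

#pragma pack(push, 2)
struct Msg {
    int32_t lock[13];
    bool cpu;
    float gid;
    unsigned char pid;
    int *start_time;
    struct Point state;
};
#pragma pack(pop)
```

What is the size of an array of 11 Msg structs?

1012

Point: @0: refcount [8B, align 8] → 8; @8: uid [4B, align 4] → 12; @12: rss [2B, align 2] → 14; +2 pad (align 4); @16: prio [4B, align 4] → 20; +4 tail pad (align 8); size 24, align 8
@0: lock [52B, align 2] → 52
@52: cpu [1B, align 1] → 53
+1 pad (align 2)
@54: gid [4B, align 2] → 58
@58: pid [1B, align 1] → 59
+1 pad (align 2)
@60: start_time [8B, align 2] → 68
@68: state [24B, align 2] → 92
size 92, align 2
array of 11: 11 × 92 = 1012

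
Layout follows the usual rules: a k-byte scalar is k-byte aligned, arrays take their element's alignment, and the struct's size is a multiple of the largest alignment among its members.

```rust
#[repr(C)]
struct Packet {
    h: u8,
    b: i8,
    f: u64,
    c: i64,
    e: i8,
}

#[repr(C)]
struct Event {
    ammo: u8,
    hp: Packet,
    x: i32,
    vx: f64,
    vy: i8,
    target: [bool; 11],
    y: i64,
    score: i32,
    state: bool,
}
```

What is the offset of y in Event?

Packet: 0..1  h  (1B, 1-aligned); 1..2  b  (1B, 1-aligned); 2..8  -- padding (6B); 8..16  f  (8B, 8-aligned); 16..24  c  (8B, 8-aligned); 24..25  e  (1B, 1-aligned); 25..32  -- tail padding (7B); sizeof = 32, alignof = 8
0..1  ammo  (1B, 1-aligned)
1..8  -- padding (7B)
8..40  hp  (32B, 8-aligned)
40..44  x  (4B, 4-aligned)
44..48  -- padding (4B)
48..56  vx  (8B, 8-aligned)
56..57  vy  (1B, 1-aligned)
57..68  target  (11B, 1-aligned)
68..72  -- padding (4B)
72..80  y  (8B, 8-aligned)

72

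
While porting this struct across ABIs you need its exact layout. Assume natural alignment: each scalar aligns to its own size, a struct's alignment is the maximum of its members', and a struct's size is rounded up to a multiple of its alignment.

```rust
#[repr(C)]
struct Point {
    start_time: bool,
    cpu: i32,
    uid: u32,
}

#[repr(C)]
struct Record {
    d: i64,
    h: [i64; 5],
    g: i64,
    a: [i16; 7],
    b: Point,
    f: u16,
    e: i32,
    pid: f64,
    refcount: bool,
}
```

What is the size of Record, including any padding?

Point: @0: start_time [1B, align 1] → 1; +3 pad (align 4); @4: cpu [4B, align 4] → 8; @8: uid [4B, align 4] → 12; size 12, align 4
@0: d [8B, align 8] → 8
@8: h [40B, align 8] → 48
@48: g [8B, align 8] → 56
@56: a [14B, align 2] → 70
+2 pad (align 4)
@72: b [12B, align 4] → 84
@84: f [2B, align 2] → 86
+2 pad (align 4)
@88: e [4B, align 4] → 92
+4 pad (align 8)
@96: pid [8B, align 8] → 104
@104: refcount [1B, align 1] → 105
+7 tail pad (align 8)
size 112, align 8

112 bytes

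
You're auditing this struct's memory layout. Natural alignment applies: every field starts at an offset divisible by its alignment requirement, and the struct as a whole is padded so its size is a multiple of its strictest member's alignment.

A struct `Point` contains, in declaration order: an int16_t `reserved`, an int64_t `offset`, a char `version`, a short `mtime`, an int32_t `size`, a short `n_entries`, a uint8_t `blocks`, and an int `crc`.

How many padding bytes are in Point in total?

@0: reserved [2B, align 2] → 2
+6 pad (align 8)
@8: offset [8B, align 8] → 16
@16: version [1B, align 1] → 17
+1 pad (align 2)
@18: mtime [2B, align 2] → 20
@20: size [4B, align 4] → 24
@24: n_entries [2B, align 2] → 26
@26: blocks [1B, align 1] → 27
+1 pad (align 4)
@28: crc [4B, align 4] → 32
size 32, align 8
data bytes 24, size 32 → padding 8

8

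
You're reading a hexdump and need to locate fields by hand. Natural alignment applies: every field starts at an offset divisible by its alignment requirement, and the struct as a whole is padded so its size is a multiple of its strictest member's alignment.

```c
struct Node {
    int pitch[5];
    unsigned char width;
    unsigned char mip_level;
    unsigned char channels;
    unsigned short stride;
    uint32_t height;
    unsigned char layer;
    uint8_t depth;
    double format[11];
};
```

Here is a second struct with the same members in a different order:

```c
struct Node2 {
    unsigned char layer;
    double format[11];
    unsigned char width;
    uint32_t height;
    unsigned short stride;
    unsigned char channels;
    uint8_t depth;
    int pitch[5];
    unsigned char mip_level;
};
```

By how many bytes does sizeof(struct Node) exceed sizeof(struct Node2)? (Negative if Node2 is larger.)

0..20  pitch  (20B, 4-aligned)
20..21  width  (1B, 1-aligned)
21..22  mip_level  (1B, 1-aligned)
22..23  channels  (1B, 1-aligned)
23..24  -- padding (1B)
24..26  stride  (2B, 2-aligned)
26..28  -- padding (2B)
28..32  height  (4B, 4-aligned)
32..33  layer  (1B, 1-aligned)
33..34  depth  (1B, 1-aligned)
34..40  -- padding (6B)
40..128  format  (88B, 8-aligned)
sizeof = 128, alignof = 8
— Node2 —
0..1  layer  (1B, 1-aligned)
1..8  -- padding (7B)
8..96  format  (88B, 8-aligned)
96..97  width  (1B, 1-aligned)
97..100  -- padding (3B)
100..104  height  (4B, 4-aligned)
104..106  stride  (2B, 2-aligned)
106..107  channels  (1B, 1-aligned)
107..108  depth  (1B, 1-aligned)
108..128  pitch  (20B, 4-aligned)
128..129  mip_level  (1B, 1-aligned)
129..136  -- tail padding (7B)
sizeof = 136, alignof = 8
128 − 136 = -8

-8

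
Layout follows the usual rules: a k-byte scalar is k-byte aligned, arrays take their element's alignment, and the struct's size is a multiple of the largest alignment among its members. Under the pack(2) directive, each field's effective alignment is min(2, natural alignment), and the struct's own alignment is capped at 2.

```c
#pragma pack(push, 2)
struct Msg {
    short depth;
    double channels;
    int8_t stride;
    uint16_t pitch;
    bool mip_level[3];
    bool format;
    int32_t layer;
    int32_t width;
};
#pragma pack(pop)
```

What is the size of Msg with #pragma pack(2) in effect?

26

@0: depth [2B, align 2] → 2
@2: channels [8B, align 2] → 10
@10: stride [1B, align 1] → 11
+1 pad (align 2)
@12: pitch [2B, align 2] → 14
@14: mip_level [3B, align 1] → 17
@17: format [1B, align 1] → 18
@18: layer [4B, align 2] → 22
@22: width [4B, align 2] → 26
size 26, align 2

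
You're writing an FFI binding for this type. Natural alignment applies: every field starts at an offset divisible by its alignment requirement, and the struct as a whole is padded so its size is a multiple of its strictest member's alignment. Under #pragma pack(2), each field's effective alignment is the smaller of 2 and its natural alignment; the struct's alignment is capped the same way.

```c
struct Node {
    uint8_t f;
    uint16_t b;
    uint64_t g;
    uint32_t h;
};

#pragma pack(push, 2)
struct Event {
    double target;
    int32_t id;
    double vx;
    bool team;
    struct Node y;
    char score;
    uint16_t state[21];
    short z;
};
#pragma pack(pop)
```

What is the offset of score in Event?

Node: f at 0 (size 1, align 1) → ends 1; pad 1 to align 2 for b; b at 2 (size 2, align 2) → ends 4; pad 4 to align 8 for g; g at 8 (size 8, align 8) → ends 16; h at 16 (size 4, align 4) → ends 20; tail pad 4 to reach multiple of 8; total 24 bytes, alignment 8
target at 0 (size 8, align 2) → ends 8
id at 8 (size 4, align 2) → ends 12
vx at 12 (size 8, align 2) → ends 20
team at 20 (size 1, align 1) → ends 21
pad 1 to align 2 for y
y at 22 (size 24, align 2) → ends 46
score at 46 (size 1, align 1) → ends 47

46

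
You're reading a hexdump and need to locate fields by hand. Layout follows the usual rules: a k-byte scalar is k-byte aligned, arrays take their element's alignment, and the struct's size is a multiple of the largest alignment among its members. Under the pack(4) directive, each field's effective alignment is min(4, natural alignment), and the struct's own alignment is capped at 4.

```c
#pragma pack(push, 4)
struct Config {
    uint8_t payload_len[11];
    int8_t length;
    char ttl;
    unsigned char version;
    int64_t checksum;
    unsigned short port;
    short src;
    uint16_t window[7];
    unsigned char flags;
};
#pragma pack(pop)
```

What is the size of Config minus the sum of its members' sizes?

0..11  payload_len  (11B, 1-aligned)
11..12  length  (1B, 1-aligned)
12..13  ttl  (1B, 1-aligned)
13..14  version  (1B, 1-aligned)
14..16  -- padding (2B)
16..24  checksum  (8B, 4-aligned)
24..26  port  (2B, 2-aligned)
26..28  src  (2B, 2-aligned)
28..42  window  (14B, 2-aligned)
42..43  flags  (1B, 1-aligned)
43..44  -- tail padding (1B)
sizeof = 44, alignof = 4
data bytes 41, size 44 → padding 3

3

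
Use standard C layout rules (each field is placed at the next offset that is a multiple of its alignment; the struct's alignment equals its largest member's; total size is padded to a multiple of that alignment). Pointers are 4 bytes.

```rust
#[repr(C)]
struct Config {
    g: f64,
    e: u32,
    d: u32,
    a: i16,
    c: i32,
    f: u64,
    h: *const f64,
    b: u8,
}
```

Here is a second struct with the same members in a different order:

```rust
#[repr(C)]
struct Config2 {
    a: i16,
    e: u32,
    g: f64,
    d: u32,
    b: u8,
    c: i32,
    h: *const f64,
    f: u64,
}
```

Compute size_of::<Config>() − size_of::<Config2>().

@0: g [8B, align 8] → 8
@8: e [4B, align 4] → 12
@12: d [4B, align 4] → 16
@16: a [2B, align 2] → 18
+2 pad (align 4)
@20: c [4B, align 4] → 24
@24: f [8B, align 8] → 32
@32: h [4B, align 4] → 36
@36: b [1B, align 1] → 37
+3 tail pad (align 8)
size 40, align 8
— Config2 —
@0: a [2B, align 2] → 2
+2 pad (align 4)
@4: e [4B, align 4] → 8
@8: g [8B, align 8] → 16
@16: d [4B, align 4] → 20
@20: b [1B, align 1] → 21
+3 pad (align 4)
@24: c [4B, align 4] → 28
@28: h [4B, align 4] → 32
@32: f [8B, align 8] → 40
size 40, align 8
40 − 40 = 0

0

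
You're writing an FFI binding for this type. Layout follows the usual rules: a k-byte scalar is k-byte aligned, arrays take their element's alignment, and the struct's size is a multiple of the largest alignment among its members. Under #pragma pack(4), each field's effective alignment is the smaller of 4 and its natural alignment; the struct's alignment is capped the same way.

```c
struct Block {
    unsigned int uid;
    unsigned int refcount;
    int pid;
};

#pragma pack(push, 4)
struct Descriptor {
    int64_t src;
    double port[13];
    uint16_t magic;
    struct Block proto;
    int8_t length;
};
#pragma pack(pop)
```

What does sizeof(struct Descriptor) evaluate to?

132

Block: @0: uid [4B, align 4] → 4; @4: refcount [4B, align 4] → 8; @8: pid [4B, align 4] → 12; size 12, align 4
@0: src [8B, align 4] → 8
@8: port [104B, align 4] → 112
@112: magic [2B, align 2] → 114
+2 pad (align 4)
@116: proto [12B, align 4] → 128
@128: length [1B, align 1] → 129
+3 tail pad (align 4)
size 132, align 4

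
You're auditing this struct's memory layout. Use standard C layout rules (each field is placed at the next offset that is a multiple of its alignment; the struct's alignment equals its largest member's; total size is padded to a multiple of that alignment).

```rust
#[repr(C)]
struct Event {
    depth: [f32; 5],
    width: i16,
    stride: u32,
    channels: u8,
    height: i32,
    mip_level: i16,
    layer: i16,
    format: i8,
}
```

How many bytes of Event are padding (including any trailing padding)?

depth at 0 (size 20, align 4) → ends 20
width at 20 (size 2, align 2) → ends 22
pad 2 to align 4 for stride
stride at 24 (size 4, align 4) → ends 28
channels at 28 (size 1, align 1) → ends 29
pad 3 to align 4 for height
height at 32 (size 4, align 4) → ends 36
mip_level at 36 (size 2, align 2) → ends 38
layer at 38 (size 2, align 2) → ends 40
format at 40 (size 1, align 1) → ends 41
tail pad 3 to reach multiple of 4
total 44 bytes, alignment 4
data bytes 36, size 44 → padding 8

8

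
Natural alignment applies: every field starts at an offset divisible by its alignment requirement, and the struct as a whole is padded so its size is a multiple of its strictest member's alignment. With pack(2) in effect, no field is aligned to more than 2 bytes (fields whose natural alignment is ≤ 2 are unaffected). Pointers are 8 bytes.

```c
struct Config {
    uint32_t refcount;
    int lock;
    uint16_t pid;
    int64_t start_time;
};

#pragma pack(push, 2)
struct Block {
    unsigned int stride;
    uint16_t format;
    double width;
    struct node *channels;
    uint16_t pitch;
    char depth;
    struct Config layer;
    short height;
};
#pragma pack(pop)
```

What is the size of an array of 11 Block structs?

Config: @0: refcount [4B, align 4] → 4; @4: lock [4B, align 4] → 8; @8: pid [2B, align 2] → 10; +6 pad (align 8); @16: start_time [8B, align 8] → 24; size 24, align 8
@0: stride [4B, align 2] → 4
@4: format [2B, align 2] → 6
@6: width [8B, align 2] → 14
@14: channels [8B, align 2] → 22
@22: pitch [2B, align 2] → 24
@24: depth [1B, align 1] → 25
+1 pad (align 2)
@26: layer [24B, align 2] → 50
@50: height [2B, align 2] → 52
size 52, align 2
array of 11: 11 × 52 = 572

572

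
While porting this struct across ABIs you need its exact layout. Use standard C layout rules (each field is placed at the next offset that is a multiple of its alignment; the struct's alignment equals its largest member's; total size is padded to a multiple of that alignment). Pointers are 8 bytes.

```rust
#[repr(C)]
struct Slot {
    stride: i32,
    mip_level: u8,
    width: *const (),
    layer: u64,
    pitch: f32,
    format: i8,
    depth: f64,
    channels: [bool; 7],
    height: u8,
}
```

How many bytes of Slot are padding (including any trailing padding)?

6

0..4  stride  (4B, 4-aligned)
4..5  mip_level  (1B, 1-aligned)
5..8  -- padding (3B)
8..16  width  (8B, 8-aligned)
16..24  layer  (8B, 8-aligned)
24..28  pitch  (4B, 4-aligned)
28..29  format  (1B, 1-aligned)
29..32  -- padding (3B)
32..40  depth  (8B, 8-aligned)
40..47  channels  (7B, 1-aligned)
47..48  height  (1B, 1-aligned)
sizeof = 48, alignof = 8
data bytes 42, size 48 → padding 6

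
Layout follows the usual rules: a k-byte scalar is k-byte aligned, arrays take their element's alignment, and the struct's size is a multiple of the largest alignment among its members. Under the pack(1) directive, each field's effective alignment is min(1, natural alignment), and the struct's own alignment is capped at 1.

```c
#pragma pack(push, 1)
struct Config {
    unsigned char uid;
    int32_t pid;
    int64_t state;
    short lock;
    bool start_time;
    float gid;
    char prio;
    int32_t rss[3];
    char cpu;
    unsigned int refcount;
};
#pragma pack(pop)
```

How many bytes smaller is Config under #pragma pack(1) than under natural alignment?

10

natural layout:
  @0: uid [1B, align 1] → 1
  +3 pad (align 4)
  @4: pid [4B, align 4] → 8
  @8: state [8B, align 8] → 16
  @16: lock [2B, align 2] → 18
  @18: start_time [1B, align 1] → 19
  +1 pad (align 4)
  @20: gid [4B, align 4] → 24
  @24: prio [1B, align 1] → 25
  +3 pad (align 4)
  @28: rss [12B, align 4] → 40
  @40: cpu [1B, align 1] → 41
  +3 pad (align 4)
  @44: refcount [4B, align 4] → 48
  size 48, align 8
packed(1) layout:
  @0: uid [1B, align 1] → 1
  @1: pid [4B, align 1] → 5
  @5: state [8B, align 1] → 13
  @13: lock [2B, align 1] → 15
  @15: start_time [1B, align 1] → 16
  @16: gid [4B, align 1] → 20
  @20: prio [1B, align 1] → 21
  @21: rss [12B, align 1] → 33
  @33: cpu [1B, align 1] → 34
  @34: refcount [4B, align 1] → 38
  size 38, align 1
48 − 38 = 10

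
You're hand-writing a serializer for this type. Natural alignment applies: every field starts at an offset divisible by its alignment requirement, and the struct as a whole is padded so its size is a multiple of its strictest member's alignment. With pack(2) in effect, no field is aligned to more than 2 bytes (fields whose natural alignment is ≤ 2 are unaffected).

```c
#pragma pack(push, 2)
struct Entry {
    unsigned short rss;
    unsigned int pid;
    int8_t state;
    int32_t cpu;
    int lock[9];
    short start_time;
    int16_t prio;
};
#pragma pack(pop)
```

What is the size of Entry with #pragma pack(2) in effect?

52

@0: rss [2B, align 2] → 2
@2: pid [4B, align 2] → 6
@6: state [1B, align 1] → 7
+1 pad (align 2)
@8: cpu [4B, align 2] → 12
@12: lock [36B, align 2] → 48
@48: start_time [2B, align 2] → 50
@50: prio [2B, align 2] → 52
size 52, align 2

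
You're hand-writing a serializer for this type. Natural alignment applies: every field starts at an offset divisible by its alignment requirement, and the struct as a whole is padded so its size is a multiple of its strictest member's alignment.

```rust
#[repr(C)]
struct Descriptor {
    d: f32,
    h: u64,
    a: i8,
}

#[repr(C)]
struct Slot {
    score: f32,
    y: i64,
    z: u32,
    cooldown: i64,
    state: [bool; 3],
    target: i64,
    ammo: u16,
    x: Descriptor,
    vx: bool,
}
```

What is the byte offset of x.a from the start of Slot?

72

Descriptor: @0: d [4B, align 4] → 4; +4 pad (align 8); @8: h [8B, align 8] → 16; @16: a [1B, align 1] → 17; +7 tail pad (align 8); size 24, align 8
@0: score [4B, align 4] → 4
+4 pad (align 8)
@8: y [8B, align 8] → 16
@16: z [4B, align 4] → 20
+4 pad (align 8)
@24: cooldown [8B, align 8] → 32
@32: state [3B, align 1] → 35
+5 pad (align 8)
@40: target [8B, align 8] → 48
@48: ammo [2B, align 2] → 50
+6 pad (align 8)
@56: x [24B, align 8] → 80
within Descriptor: a at 16
56 + 16 = 72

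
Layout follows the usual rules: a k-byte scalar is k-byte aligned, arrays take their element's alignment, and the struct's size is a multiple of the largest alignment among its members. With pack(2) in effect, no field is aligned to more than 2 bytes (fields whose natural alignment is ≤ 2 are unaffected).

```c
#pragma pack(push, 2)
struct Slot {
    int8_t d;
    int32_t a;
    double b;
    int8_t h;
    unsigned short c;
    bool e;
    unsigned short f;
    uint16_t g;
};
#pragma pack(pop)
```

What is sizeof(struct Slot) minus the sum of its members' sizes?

3

@0: d [1B, align 1] → 1
+1 pad (align 2)
@2: a [4B, align 2] → 6
@6: b [8B, align 2] → 14
@14: h [1B, align 1] → 15
+1 pad (align 2)
@16: c [2B, align 2] → 18
@18: e [1B, align 1] → 19
+1 pad (align 2)
@20: f [2B, align 2] → 22
@22: g [2B, align 2] → 24
size 24, align 2
data bytes 21, size 24 → padding 3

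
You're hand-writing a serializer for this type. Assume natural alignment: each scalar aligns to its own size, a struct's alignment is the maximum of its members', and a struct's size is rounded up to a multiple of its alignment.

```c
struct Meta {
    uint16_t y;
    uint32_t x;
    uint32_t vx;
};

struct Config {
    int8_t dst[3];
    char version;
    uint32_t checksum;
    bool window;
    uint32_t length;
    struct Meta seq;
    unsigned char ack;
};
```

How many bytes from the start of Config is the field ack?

Meta: @0: y [2B, align 2] → 2; +2 pad (align 4); @4: x [4B, align 4] → 8; @8: vx [4B, align 4] → 12; size 12, align 4
@0: dst [3B, align 1] → 3
@3: version [1B, align 1] → 4
@4: checksum [4B, align 4] → 8
@8: window [1B, align 1] → 9
+3 pad (align 4)
@12: length [4B, align 4] → 16
@16: seq [12B, align 4] → 28
@28: ack [1B, align 1] → 29

28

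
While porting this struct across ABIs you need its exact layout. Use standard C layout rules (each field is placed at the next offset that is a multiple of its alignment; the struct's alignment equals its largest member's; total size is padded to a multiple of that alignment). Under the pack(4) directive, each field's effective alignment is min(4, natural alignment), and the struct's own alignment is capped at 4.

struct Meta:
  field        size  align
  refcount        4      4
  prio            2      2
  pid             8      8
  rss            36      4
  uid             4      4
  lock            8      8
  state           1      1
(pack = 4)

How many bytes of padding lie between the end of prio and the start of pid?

2

0..4  refcount  (4B, 4-aligned)
4..6  prio  (2B, 2-aligned)
6..8  -- padding (2B)
8..16  pid  (8B, 4-aligned)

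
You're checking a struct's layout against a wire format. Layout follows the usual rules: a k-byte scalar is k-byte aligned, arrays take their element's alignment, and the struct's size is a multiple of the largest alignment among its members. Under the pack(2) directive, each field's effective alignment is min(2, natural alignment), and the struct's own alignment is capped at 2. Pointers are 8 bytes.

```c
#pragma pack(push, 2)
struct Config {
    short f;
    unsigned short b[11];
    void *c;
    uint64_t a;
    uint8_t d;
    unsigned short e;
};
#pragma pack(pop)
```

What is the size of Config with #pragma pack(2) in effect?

0..2  f  (2B, 2-aligned)
2..24  b  (22B, 2-aligned)
24..32  c  (8B, 2-aligned)
32..40  a  (8B, 2-aligned)
40..41  d  (1B, 1-aligned)
41..42  -- padding (1B)
42..44  e  (2B, 2-aligned)
sizeof = 44, alignof = 2

44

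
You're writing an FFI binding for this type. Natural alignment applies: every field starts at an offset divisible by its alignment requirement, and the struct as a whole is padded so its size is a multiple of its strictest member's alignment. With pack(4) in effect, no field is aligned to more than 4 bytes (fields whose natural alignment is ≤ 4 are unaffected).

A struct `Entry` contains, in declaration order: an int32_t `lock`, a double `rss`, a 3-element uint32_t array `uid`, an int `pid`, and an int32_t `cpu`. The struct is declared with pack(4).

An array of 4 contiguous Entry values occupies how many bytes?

128

0..4  lock  (4B, 4-aligned)
4..12  rss  (8B, 4-aligned)
12..24  uid  (12B, 4-aligned)
24..28  pid  (4B, 4-aligned)
28..32  cpu  (4B, 4-aligned)
sizeof = 32, alignof = 4
array of 4: 4 × 32 = 128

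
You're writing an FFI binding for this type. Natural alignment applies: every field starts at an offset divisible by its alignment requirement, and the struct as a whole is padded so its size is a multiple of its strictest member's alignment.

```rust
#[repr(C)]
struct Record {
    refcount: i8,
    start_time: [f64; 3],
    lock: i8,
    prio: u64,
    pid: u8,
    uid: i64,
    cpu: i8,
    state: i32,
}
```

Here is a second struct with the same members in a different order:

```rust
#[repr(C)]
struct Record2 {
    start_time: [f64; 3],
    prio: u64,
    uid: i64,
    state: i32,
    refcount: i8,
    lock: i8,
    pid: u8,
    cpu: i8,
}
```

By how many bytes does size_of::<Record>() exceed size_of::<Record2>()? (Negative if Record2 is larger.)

24

@0: refcount [1B, align 1] → 1
+7 pad (align 8)
@8: start_time [24B, align 8] → 32
@32: lock [1B, align 1] → 33
+7 pad (align 8)
@40: prio [8B, align 8] → 48
@48: pid [1B, align 1] → 49
+7 pad (align 8)
@56: uid [8B, align 8] → 64
@64: cpu [1B, align 1] → 65
+3 pad (align 4)
@68: state [4B, align 4] → 72
size 72, align 8
— Record2 —
@0: start_time [24B, align 8] → 24
@24: prio [8B, align 8] → 32
@32: uid [8B, align 8] → 40
@40: state [4B, align 4] → 44
@44: refcount [1B, align 1] → 45
@45: lock [1B, align 1] → 46
@46: pid [1B, align 1] → 47
@47: cpu [1B, align 1] → 48
size 48, align 8
72 − 48 = 24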